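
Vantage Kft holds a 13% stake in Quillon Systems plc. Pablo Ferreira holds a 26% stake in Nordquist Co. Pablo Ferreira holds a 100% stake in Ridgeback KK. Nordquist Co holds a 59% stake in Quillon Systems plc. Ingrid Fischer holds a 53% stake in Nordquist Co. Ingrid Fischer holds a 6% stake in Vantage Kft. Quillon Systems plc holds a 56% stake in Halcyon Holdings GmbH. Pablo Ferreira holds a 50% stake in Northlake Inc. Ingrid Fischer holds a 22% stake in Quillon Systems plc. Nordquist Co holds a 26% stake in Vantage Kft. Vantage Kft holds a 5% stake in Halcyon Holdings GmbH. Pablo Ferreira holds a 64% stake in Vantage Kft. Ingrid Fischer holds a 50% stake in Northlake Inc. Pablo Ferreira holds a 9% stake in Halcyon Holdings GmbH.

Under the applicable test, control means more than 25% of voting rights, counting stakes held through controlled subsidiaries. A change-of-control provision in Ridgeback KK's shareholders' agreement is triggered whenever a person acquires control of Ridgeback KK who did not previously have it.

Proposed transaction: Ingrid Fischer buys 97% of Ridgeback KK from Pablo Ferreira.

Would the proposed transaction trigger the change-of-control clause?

Yes

The purchase adds only to Ingrid's holdings (Pablo's stake shrinks), so Ingrid is the only person who could newly come to control Ridgeback.
Ingrid holds 50% of Northlake, so Ingrid controls Northlake.
Ingrid holds 53% of Nordquist, so Ingrid controls Nordquist.
Ingrid and Nordquist together hold 6% + 26% = 32% of Vantage, so Ingrid controls Vantage.
Vantage and Nordquist and Ingrid together hold 13% + 59% + 22% = 94% of Quillon, so Ingrid controls Quillon.
Quillon and Vantage together hold 56% + 5% = 61% of Halcyon, so Ingrid controls Halcyon.
Neither Ingrid nor any entity Ingrid controls holds any voting interest in Ridgeback.
So before the transaction, Ingrid does not control Ridgeback.
After the purchase, Ingrid holds 97% of Ridgeback directly, and Pablo's stake falls to 3%.
Ingrid holds 97% of Ridgeback, so Ingrid controls Ridgeback.
Ingrid did not control Ridgeback before and does after, so the clause is triggered.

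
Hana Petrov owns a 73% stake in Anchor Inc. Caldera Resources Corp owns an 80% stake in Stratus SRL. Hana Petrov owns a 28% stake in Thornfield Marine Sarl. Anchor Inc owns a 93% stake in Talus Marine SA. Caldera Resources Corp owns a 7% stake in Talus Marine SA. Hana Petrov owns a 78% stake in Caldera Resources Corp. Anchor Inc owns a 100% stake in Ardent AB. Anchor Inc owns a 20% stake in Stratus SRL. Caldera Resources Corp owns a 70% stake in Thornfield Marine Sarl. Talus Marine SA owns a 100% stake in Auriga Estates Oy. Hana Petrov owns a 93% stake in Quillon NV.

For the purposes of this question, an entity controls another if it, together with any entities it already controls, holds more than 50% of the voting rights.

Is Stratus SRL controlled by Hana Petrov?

Yes

Hana holds 73% of Anchor, so Hana controls Anchor.
Hana holds 78% of Caldera, so Hana controls Caldera.
Caldera and Anchor together hold 80% + 20% = 100% of Stratus, so Hana controls Stratus.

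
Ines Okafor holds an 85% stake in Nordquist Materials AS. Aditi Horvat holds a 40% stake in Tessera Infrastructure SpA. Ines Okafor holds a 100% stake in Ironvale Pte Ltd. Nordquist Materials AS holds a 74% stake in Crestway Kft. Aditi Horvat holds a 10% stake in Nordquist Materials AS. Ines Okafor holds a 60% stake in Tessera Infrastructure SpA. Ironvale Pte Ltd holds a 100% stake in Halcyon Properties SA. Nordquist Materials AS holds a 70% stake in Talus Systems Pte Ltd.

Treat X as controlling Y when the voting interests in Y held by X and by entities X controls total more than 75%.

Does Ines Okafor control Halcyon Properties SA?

Ines holds 100% of Ironvale, so Ines controls Ironvale.
Ironvale holds 100% of Halcyon, so Ines controls Halcyon.

Yes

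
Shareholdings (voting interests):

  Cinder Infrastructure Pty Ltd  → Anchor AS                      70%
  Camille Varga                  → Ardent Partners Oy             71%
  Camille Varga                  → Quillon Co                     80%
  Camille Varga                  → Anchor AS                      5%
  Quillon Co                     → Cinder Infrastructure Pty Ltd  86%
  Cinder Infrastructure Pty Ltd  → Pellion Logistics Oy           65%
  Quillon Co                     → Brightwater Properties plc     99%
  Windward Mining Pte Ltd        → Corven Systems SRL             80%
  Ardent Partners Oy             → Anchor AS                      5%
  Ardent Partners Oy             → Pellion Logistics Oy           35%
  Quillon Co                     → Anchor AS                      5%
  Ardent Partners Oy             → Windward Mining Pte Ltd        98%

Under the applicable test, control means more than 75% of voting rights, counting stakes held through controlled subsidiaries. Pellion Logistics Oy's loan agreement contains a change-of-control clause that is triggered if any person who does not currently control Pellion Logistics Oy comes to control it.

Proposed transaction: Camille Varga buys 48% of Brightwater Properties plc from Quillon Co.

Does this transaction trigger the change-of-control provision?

No

The purchase adds only to Camille's holdings (Quillon's stake shrinks), so Camille is the only person who could newly come to control Pellion.
Camille holds 80% of Quillon, so Camille controls Quillon.
Quillon holds 99% of Brightwater, so Camille controls Brightwater.
Quillon holds 86% of Cinder, so Camille controls Cinder.
Cinder and Quillon and Camille together hold 70% + 5% + 5% = 80% of Anchor, so Camille controls Anchor.
In Pellion, Camille's side holds only 65%, not > 75%.
So before the transaction, Camille does not control Pellion.
After the purchase, Camille holds 48% of Brightwater directly, and Quillon's stake falls to 51%.
Quillon and Camille together hold 51% + 48% = 99% of Brightwater, so Camille controls Brightwater.
After the transaction, Camille's side holds 65% of Pellion, not > 75%, so Camille still does not control Pellion.
No new person acquires control, so the clause is not triggered.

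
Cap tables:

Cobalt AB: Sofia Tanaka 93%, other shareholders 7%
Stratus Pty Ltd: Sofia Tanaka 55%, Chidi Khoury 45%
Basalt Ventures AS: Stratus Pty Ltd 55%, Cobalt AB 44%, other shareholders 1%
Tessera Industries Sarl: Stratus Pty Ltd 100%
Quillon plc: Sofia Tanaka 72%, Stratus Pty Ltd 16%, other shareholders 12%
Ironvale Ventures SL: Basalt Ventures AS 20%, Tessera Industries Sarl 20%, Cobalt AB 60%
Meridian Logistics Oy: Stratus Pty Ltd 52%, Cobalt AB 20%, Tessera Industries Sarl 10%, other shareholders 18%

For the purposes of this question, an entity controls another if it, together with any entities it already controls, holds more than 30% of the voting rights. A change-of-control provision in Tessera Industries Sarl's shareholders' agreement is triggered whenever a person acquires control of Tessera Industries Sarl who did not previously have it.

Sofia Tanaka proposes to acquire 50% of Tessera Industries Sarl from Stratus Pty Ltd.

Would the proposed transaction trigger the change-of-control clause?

No

The purchase adds only to Sofia's holdings (Stratus's stake shrinks), so Sofia is the only person who could newly come to control Tessera.
Sofia holds 55% of Stratus, so Sofia controls Stratus.
Stratus holds 100% of Tessera, so Sofia controls Tessera.
So Sofia already controls Tessera before the transaction.
After the purchase, Sofia holds 50% of Tessera directly, and Stratus's stake falls to 50%.
Sofia controlled Tessera already, so this is not a new person acquiring control; every other person's position is unchanged or reduced.
No new person acquires control, so the clause is not triggered.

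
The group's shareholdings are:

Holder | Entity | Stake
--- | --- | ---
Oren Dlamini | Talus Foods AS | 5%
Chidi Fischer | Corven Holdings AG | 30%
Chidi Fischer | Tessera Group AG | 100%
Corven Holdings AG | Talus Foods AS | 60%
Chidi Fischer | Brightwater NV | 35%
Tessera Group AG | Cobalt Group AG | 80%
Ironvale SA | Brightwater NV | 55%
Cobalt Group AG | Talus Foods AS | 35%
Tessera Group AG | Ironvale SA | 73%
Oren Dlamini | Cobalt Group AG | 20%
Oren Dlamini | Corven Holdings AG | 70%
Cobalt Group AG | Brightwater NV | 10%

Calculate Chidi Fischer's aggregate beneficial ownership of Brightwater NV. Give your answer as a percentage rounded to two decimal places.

83.15%

Chidi reaches Brightwater along 3 paths.
Via Tessera → Ironvale: 100% × 73% × 55% = 40.15%.
Via Tessera → Cobalt: 100% × 80% × 10% = 8%.
Direct stake: 35% = 35%.
Total: 40.15% + 8% + 35% = 83.15%.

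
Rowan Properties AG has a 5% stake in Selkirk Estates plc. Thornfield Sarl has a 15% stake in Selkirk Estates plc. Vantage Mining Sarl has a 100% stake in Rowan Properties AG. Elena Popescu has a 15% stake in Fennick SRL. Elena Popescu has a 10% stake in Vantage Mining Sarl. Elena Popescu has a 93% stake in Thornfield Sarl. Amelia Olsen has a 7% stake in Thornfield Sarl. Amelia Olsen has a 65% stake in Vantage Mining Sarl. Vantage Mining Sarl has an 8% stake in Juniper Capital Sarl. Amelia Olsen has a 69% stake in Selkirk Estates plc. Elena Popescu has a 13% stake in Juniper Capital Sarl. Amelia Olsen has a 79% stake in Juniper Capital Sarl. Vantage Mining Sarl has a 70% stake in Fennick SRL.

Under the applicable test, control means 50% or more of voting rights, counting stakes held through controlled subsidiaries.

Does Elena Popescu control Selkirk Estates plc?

Elena holds 93% of Thornfield, so Elena controls Thornfield.
In Selkirk, Elena's side holds only 15%, not ≥ 50%.
So Elena does not control Selkirk.

No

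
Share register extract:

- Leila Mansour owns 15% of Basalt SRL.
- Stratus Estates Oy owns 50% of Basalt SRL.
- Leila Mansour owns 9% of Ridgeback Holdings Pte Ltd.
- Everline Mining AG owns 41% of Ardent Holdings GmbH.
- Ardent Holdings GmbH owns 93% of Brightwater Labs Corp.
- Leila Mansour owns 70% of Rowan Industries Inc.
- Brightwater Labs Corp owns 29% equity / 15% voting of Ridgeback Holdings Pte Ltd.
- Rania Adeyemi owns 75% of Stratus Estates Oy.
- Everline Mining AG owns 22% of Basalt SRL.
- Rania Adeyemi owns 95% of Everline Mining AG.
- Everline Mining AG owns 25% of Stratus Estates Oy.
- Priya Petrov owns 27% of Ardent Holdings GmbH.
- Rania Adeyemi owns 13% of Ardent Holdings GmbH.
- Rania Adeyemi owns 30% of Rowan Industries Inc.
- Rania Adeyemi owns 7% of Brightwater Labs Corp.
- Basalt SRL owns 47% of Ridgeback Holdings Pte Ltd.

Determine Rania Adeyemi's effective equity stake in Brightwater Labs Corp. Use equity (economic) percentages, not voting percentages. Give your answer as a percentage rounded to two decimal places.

Rania reaches Brightwater along 3 paths.
Direct stake: 7% = 7%.
Via Ardent: 13% × 93% = 12.09%.
Via Everline → Ardent: 95% × 41% × 93% = 36.2235%.
Total: 7% + 12.09% + 36.2235% = 55.3135%.
Rounded: 55.31%.

55.31%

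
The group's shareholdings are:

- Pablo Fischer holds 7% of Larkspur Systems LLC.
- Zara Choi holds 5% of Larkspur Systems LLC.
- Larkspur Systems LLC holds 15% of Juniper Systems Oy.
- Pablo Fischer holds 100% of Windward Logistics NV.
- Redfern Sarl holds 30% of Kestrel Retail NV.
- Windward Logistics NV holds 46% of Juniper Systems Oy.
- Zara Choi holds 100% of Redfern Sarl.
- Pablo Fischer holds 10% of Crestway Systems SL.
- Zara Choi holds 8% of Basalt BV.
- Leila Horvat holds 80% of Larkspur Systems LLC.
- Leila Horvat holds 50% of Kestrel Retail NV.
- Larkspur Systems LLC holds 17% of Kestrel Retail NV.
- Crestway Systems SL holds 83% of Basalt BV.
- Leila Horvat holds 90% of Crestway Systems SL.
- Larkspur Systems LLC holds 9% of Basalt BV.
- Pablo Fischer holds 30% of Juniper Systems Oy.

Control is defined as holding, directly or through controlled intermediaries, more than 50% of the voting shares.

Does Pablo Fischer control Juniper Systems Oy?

Pablo holds 100% of Windward, so Pablo controls Windward.
Pablo and Windward together hold 30% + 46% = 76% of Juniper, so Pablo controls Juniper.

Yes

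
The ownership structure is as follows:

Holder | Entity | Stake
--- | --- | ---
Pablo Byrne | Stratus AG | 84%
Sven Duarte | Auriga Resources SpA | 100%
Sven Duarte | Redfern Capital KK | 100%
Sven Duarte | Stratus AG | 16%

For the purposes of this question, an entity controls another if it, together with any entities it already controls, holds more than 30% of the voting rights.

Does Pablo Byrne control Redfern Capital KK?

No

Pablo holds 84% of Stratus, so Pablo controls Stratus.
Neither Pablo nor any entity Pablo controls holds any voting interest in Redfern.
So Pablo does not control Redfern.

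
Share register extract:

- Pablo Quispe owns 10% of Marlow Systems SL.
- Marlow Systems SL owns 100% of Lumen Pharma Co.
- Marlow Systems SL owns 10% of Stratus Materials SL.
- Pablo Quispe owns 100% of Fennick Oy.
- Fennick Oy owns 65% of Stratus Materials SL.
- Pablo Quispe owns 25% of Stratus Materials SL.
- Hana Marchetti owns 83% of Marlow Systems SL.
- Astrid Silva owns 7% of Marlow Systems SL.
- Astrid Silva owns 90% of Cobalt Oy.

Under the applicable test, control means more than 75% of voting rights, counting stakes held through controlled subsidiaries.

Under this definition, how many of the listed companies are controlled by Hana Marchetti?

Hana holds 83% of Marlow, so Hana controls Marlow.
Marlow holds 100% of Lumen, so Hana controls Lumen.
No other company's threshold is met.
Hana controls 2 companies.

2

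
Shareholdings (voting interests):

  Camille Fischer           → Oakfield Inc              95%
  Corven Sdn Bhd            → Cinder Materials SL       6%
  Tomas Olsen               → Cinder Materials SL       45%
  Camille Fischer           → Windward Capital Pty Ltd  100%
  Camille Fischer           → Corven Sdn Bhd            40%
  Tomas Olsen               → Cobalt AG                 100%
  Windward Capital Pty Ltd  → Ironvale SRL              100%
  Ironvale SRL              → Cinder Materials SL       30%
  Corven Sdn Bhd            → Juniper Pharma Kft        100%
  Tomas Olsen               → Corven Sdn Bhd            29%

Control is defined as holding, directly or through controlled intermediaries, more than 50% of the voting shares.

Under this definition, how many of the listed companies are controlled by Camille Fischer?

3

Camille holds 100% of Windward, so Camille controls Windward.
Camille holds 95% of Oakfield, so Camille controls Oakfield.
Windward holds 100% of Ironvale, so Camille controls Ironvale.
No other company's threshold is met.
Camille controls 3 companies.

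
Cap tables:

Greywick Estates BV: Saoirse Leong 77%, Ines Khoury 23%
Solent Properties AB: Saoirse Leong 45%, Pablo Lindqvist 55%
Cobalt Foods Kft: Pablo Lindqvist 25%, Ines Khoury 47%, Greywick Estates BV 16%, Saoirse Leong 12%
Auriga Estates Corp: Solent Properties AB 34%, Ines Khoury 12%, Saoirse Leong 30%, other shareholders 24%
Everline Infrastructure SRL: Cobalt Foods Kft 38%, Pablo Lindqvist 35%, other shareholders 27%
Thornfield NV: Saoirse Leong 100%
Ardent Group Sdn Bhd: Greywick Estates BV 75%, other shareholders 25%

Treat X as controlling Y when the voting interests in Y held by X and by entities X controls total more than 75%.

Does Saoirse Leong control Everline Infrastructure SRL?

No

Saoirse holds 77% of Greywick, so Saoirse controls Greywick.
Saoirse holds 100% of Thornfield, so Saoirse controls Thornfield.
Neither Saoirse nor any entity Saoirse controls holds any voting interest in Everline.
So Saoirse does not control Everline.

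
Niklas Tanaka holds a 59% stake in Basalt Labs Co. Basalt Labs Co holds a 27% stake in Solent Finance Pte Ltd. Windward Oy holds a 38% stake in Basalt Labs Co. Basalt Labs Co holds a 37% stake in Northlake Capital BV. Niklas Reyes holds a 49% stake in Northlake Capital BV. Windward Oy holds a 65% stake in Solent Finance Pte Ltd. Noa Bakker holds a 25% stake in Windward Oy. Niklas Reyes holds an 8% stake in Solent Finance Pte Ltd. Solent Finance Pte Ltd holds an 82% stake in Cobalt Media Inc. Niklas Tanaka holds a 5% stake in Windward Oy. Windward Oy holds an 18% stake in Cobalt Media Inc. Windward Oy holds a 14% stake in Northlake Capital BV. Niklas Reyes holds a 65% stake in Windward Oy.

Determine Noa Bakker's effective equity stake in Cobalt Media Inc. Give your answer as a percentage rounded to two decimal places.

19.93%

Noa reaches Cobalt along 3 paths.
Via Windward: 25% × 18% = 4.5%.
Via Windward → Basalt → Solent: 25% × 38% × 27% × 82% = 2.1033%.
Via Windward → Solent: 25% × 65% × 82% = 13.325%.
Total: 4.5% + 2.1033% + 13.325% = 19.9283%.
Rounded: 19.93%.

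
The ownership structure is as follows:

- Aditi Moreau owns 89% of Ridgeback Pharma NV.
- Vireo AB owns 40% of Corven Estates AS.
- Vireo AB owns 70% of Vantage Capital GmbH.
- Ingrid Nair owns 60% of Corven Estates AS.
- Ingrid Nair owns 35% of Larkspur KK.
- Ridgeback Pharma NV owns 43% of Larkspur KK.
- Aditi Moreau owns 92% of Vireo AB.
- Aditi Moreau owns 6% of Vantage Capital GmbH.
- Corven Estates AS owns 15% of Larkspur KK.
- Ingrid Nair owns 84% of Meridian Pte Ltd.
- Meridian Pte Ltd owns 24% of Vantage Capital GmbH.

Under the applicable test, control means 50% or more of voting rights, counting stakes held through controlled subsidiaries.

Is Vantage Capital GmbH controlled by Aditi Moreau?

Aditi holds 92% of Vireo, so Aditi controls Vireo.
Aditi and Vireo together hold 6% + 70% = 76% of Vantage, so Aditi controls Vantage.

Yes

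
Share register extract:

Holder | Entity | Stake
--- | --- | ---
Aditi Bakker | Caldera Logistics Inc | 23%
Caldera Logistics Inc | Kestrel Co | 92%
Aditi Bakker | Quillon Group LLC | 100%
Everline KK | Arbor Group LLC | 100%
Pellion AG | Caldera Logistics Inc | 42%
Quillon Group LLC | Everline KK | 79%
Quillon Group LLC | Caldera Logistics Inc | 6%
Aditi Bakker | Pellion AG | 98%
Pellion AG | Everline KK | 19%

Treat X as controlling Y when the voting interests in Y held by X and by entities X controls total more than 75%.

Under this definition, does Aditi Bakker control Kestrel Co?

No

Aditi holds 100% of Quillon, so Aditi controls Quillon.
Aditi holds 98% of Pellion, so Aditi controls Pellion.
Quillon and Pellion together hold 79% + 19% = 98% of Everline, so Aditi controls Everline.
Everline holds 100% of Arbor, so Aditi controls Arbor.
Neither Aditi nor any entity Aditi controls holds any voting interest in Kestrel.
So Aditi does not control Kestrel.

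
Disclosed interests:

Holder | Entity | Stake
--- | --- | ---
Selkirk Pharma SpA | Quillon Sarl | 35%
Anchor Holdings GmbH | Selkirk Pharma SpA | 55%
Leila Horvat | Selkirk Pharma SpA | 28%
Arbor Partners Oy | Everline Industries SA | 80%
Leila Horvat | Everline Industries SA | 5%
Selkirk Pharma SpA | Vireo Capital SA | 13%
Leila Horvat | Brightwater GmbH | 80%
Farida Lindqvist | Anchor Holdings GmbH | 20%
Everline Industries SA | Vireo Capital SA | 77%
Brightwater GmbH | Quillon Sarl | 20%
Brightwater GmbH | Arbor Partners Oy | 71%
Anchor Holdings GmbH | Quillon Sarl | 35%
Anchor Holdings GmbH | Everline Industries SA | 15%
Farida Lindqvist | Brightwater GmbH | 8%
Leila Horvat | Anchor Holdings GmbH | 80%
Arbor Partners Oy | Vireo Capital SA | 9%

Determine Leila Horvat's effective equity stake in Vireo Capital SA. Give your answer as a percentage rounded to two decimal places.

Leila reaches Vireo along 6 paths.
Via Anchor → Everline: 80% × 15% × 77% = 9.24%.
Via Brightwater → Arbor → Everline: 80% × 71% × 80% × 77% = 34.9888%.
Via Everline: 5% × 77% = 3.85%.
Via Brightwater → Arbor: 80% × 71% × 9% = 5.112%.
Via Anchor → Selkirk: 80% × 55% × 13% = 5.72%.
Via Selkirk: 28% × 13% = 3.64%.
Total: 9.24% + 34.9888% + 3.85% + 5.112% + 5.72% + 3.64% = 62.5508%.
Rounded: 62.55%.

62.55%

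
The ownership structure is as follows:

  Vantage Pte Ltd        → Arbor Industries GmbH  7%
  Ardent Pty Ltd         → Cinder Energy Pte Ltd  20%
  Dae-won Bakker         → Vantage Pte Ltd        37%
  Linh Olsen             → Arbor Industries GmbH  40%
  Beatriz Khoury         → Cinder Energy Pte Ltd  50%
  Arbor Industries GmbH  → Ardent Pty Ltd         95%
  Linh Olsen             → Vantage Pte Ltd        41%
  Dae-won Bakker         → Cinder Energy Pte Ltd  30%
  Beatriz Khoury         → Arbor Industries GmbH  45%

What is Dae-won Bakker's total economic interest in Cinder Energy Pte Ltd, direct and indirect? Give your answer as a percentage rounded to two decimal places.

Dae-won reaches Cinder along 2 paths.
Direct stake: 30% = 30%.
Via Vantage → Arbor → Ardent: 37% × 7% × 95% × 20% = 0.4921%.
Total: 30% + 0.4921% = 30.4921%.
Rounded: 30.49%.

30.49%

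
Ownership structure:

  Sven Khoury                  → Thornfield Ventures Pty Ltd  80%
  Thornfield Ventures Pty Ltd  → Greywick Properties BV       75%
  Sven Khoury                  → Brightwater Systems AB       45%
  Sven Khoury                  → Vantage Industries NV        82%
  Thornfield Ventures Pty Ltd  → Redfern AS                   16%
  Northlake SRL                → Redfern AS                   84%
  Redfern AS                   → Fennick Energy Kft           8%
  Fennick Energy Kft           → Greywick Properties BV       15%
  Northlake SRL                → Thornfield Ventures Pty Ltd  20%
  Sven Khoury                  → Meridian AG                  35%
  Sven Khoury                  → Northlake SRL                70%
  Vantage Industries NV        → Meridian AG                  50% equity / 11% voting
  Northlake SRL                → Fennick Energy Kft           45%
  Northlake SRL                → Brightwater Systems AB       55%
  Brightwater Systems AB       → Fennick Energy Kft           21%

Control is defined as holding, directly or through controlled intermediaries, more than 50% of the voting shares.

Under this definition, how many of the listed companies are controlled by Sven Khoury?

7

Sven holds 70% of Northlake, so Sven controls Northlake.
Sven and Northlake together hold 80% + 20% = 100% of Thornfield, so Sven controls Thornfield.
Sven holds 82% of Vantage, so Sven controls Vantage.
Sven and Northlake together hold 45% + 55% = 100% of Brightwater, so Sven controls Brightwater.
Northlake and Thornfield together hold 84% + 16% = 100% of Redfern, so Sven controls Redfern.
Brightwater and Northlake and Redfern together hold 21% + 45% + 8% = 74% of Fennick, so Sven controls Fennick.
Fennick and Thornfield together hold 15% + 75% = 90% of Greywick, so Sven controls Greywick.
No other company's threshold is met.
Sven controls 7 companies.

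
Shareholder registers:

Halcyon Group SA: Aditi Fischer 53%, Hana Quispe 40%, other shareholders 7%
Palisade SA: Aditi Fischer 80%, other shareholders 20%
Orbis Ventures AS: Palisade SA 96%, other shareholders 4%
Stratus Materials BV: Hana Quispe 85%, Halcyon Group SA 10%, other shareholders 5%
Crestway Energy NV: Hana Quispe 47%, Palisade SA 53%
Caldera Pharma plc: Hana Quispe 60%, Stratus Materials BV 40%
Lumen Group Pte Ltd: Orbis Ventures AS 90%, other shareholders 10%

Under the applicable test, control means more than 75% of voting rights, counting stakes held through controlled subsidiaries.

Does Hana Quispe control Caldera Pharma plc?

Hana holds 85% of Stratus, so Hana controls Stratus.
Hana and Stratus together hold 60% + 40% = 100% of Caldera, so Hana controls Caldera.

Yes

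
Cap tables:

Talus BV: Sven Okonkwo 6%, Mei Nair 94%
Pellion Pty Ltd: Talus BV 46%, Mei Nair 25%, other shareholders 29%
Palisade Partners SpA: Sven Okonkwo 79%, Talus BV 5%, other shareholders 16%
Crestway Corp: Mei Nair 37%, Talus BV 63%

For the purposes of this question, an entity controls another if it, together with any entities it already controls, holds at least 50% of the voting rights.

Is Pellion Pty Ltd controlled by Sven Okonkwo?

Sven holds 79% of Palisade, so Sven controls Palisade.
Neither Sven nor any entity Sven controls holds any voting interest in Pellion.
So Sven does not control Pellion.

No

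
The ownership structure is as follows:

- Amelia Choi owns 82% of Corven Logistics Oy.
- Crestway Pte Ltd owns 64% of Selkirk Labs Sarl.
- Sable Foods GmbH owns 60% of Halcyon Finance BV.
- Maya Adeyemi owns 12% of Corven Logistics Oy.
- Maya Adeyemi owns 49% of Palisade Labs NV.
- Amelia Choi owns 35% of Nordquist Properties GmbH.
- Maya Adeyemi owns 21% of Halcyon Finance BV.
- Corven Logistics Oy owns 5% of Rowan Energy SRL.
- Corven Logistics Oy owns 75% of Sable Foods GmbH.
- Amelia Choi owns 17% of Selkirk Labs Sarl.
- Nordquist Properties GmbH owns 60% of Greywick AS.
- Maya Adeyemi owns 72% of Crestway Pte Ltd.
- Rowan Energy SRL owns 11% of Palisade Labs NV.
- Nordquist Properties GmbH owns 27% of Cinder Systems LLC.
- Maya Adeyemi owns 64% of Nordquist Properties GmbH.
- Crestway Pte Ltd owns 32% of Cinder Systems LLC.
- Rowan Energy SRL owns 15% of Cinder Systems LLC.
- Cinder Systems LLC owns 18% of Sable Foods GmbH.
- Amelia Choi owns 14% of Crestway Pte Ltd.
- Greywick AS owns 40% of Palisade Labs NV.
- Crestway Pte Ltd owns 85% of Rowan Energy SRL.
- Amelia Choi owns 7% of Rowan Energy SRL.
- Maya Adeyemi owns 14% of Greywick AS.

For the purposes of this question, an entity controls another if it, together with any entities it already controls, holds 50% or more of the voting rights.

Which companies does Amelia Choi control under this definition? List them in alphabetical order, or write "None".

Corven Logistics Oy, Halcyon Finance BV, Sable Foods GmbH

Amelia holds 82% of Corven, so Amelia controls Corven.
Corven holds 75% of Sable, so Amelia controls Sable.
Sable holds 60% of Halcyon, so Amelia controls Halcyon.
No other company's threshold is met.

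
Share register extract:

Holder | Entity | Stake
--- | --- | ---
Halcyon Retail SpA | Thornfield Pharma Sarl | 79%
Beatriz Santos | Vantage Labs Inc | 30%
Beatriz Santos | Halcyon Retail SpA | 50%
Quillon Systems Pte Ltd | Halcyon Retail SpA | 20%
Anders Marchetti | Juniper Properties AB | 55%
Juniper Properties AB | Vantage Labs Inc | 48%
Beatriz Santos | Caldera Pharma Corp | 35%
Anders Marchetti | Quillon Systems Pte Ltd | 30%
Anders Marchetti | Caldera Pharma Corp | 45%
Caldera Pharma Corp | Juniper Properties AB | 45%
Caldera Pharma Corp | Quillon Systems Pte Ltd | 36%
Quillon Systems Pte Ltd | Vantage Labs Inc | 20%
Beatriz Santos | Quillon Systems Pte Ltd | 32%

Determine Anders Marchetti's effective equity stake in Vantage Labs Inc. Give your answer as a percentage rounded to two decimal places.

Anders reaches Vantage along 4 paths.
Via Quillon: 30% × 20% = 6%.
Via Caldera → Quillon: 45% × 36% × 20% = 3.24%.
Via Caldera → Juniper: 45% × 45% × 48% = 9.72%.
Via Juniper: 55% × 48% = 26.4%.
Total: 6% + 3.24% + 9.72% + 26.4% = 45.36%.

45.36%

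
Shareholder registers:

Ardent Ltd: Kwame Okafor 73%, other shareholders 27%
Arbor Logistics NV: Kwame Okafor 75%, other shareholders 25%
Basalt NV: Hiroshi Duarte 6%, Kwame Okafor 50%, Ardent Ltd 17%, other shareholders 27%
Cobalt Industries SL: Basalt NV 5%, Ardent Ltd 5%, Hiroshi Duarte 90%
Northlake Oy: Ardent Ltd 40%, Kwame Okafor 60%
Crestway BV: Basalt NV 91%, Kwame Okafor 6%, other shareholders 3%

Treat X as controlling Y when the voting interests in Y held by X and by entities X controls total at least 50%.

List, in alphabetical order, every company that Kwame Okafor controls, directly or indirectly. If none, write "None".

Arbor Logistics NV, Ardent Ltd, Basalt NV, Crestway BV, Northlake Oy

Kwame holds 73% of Ardent, so Kwame controls Ardent.
Kwame holds 75% of Arbor, so Kwame controls Arbor.
Kwame and Ardent together hold 50% + 17% = 67% of Basalt, so Kwame controls Basalt.
Ardent and Kwame together hold 40% + 60% = 100% of Northlake, so Kwame controls Northlake.
Basalt and Kwame together hold 91% + 6% = 97% of Crestway, so Kwame controls Crestway.
No other company's threshold is met.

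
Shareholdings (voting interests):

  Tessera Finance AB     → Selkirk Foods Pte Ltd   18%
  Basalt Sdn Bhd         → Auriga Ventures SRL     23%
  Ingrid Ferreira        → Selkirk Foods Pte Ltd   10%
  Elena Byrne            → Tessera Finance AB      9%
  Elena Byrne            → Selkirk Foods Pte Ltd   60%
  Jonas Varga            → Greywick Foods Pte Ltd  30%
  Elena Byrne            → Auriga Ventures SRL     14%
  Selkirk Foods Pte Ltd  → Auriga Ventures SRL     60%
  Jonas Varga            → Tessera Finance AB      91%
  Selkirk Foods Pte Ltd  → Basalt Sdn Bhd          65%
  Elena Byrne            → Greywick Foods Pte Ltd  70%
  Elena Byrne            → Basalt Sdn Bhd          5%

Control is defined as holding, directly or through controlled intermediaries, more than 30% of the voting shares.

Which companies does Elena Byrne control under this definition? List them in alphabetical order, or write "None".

Auriga Ventures SRL, Basalt Sdn Bhd, Greywick Foods Pte Ltd, Selkirk Foods Pte Ltd

Elena holds 70% of Greywick, so Elena controls Greywick.
Elena holds 60% of Selkirk, so Elena controls Selkirk.
Selkirk and Elena together hold 65% + 5% = 70% of Basalt, so Elena controls Basalt.
Selkirk and Basalt and Elena together hold 60% + 23% + 14% = 97% of Auriga, so Elena controls Auriga.
No other company's threshold is met.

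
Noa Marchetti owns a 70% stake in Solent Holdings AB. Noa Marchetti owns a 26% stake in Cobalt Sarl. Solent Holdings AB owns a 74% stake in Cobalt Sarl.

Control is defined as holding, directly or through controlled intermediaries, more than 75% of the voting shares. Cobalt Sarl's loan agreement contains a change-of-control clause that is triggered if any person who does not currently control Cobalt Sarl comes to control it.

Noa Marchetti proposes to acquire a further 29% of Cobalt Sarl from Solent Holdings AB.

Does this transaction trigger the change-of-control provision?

The purchase adds only to Noa's holdings (Solent's stake shrinks), so Noa is the only person who could newly come to control Cobalt.
Noa's largest direct stake is 70% in Solent, which does not meet the threshold, so Noa controls no company.
In Cobalt, Noa's side holds only 26%, not > 75%.
So before the transaction, Noa does not control Cobalt.
After the purchase, Noa's direct stake in Cobalt rises to 26% + 29% = 55%, and Solent's stake falls to 45%.
After the transaction, Noa's side holds 55% of Cobalt, not > 75%, so Noa still does not control Cobalt.
No new person acquires control, so the clause is not triggered.

No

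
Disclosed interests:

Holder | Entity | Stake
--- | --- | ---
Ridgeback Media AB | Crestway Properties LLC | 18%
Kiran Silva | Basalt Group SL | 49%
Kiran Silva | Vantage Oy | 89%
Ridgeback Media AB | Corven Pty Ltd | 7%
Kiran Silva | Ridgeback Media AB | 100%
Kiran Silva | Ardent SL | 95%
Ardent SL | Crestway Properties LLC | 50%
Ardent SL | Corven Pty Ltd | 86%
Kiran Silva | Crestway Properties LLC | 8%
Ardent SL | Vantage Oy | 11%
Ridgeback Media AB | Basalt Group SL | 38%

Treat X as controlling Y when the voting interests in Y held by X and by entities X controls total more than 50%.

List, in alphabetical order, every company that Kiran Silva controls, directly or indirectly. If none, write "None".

Kiran holds 100% of Ridgeback, so Kiran controls Ridgeback.
Kiran holds 95% of Ardent, so Kiran controls Ardent.
Kiran and Ardent together hold 89% + 11% = 100% of Vantage, so Kiran controls Vantage.
Ridgeback and Kiran together hold 38% + 49% = 87% of Basalt, so Kiran controls Basalt.
Ridgeback and Kiran and Ardent together hold 18% + 8% + 50% = 76% of Crestway, so Kiran controls Crestway.
Ardent and Ridgeback together hold 86% + 7% = 93% of Corven, so Kiran controls Corven.

Ardent SL, Basalt Group SL, Corven Pty Ltd, Crestway Properties LLC, Ridgeback Media AB, Vantage Oy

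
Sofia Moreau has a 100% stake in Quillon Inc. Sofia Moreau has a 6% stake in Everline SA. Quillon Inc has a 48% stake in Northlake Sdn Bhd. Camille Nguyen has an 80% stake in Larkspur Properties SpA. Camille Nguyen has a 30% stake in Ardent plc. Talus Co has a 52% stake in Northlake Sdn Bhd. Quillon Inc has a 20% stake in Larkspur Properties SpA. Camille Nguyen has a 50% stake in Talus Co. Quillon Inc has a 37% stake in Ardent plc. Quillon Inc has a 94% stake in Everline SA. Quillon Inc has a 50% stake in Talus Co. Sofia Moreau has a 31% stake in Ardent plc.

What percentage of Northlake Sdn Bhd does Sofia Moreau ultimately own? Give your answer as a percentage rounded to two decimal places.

74.00%

Sofia reaches Northlake along 2 paths.
Via Quillon → Talus: 100% × 50% × 52% = 26%.
Via Quillon: 100% × 48% = 48%.
Total: 26% + 48% = 74%.
Rounded: 74.00%.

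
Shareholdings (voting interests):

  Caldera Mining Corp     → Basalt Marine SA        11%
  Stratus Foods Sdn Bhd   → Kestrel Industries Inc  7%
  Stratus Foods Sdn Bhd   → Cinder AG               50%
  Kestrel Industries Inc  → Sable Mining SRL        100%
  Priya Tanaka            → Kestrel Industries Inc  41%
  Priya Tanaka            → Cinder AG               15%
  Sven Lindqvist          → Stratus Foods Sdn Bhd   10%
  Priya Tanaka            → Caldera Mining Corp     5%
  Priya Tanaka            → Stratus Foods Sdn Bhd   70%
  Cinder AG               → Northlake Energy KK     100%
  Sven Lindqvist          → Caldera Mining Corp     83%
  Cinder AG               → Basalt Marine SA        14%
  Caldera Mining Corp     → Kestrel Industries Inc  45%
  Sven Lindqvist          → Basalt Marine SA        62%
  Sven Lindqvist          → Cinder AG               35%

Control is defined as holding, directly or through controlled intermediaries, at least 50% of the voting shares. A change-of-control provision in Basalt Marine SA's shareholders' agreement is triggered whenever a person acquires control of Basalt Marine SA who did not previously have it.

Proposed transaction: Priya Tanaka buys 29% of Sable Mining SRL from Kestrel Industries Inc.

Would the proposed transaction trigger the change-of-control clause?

No

The purchase adds only to Priya's holdings (Kestrel's stake shrinks), so Priya is the only person who could newly come to control Basalt.
Priya holds 70% of Stratus, so Priya controls Stratus.
Stratus and Priya together hold 50% + 15% = 65% of Cinder, so Priya controls Cinder.
Cinder holds 100% of Northlake, so Priya controls Northlake.
In Basalt, Priya's side holds only 14%, not ≥ 50%.
So before the transaction, Priya does not control Basalt.
After the purchase, Priya holds 29% of Sable directly, and Kestrel's stake falls to 71%.
Priya's side now holds 29% of Sable, not ≥ 50%, so Priya still does not control Sable.
After the transaction, Priya's side holds 14% of Basalt, not ≥ 50%, so Priya still does not control Basalt.
No new person acquires control, so the clause is not triggered.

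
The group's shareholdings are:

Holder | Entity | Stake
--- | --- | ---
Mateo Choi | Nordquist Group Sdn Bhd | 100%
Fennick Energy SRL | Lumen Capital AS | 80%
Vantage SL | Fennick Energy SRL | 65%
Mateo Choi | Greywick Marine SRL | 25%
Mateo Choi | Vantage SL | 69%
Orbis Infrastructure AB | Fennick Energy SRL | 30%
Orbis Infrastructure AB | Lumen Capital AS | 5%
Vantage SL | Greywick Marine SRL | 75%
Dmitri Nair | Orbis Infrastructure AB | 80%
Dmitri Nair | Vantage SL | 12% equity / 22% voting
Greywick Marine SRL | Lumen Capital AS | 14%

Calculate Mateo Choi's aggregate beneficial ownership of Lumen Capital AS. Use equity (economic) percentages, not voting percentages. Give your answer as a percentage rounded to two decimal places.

Mateo reaches Lumen along 3 paths.
Via Greywick: 25% × 14% = 3.5%.
Via Vantage → Greywick: 69% × 75% × 14% = 7.245%.
Via Vantage → Fennick: 69% × 65% × 80% = 35.88%.
Total: 3.5% + 7.245% + 35.88% = 46.625%.
Rounded: 46.63%.

46.63%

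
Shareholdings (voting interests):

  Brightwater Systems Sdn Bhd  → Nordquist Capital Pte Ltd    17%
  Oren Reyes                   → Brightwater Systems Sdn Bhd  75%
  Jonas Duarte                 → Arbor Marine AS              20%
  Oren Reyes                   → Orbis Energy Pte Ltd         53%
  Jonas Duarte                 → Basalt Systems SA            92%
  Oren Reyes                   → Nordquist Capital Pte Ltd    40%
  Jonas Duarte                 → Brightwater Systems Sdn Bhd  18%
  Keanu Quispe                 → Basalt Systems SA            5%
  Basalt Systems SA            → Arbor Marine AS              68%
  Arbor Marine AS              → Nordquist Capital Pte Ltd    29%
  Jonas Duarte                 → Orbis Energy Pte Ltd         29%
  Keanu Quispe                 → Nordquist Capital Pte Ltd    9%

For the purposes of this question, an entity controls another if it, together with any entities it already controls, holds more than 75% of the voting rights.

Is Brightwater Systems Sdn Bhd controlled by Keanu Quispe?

Keanu's largest direct stake is 9% in Nordquist, which does not meet the threshold, so Keanu controls no company.
Neither Keanu nor any entity Keanu controls holds any voting interest in Brightwater.
So Keanu does not control Brightwater.

No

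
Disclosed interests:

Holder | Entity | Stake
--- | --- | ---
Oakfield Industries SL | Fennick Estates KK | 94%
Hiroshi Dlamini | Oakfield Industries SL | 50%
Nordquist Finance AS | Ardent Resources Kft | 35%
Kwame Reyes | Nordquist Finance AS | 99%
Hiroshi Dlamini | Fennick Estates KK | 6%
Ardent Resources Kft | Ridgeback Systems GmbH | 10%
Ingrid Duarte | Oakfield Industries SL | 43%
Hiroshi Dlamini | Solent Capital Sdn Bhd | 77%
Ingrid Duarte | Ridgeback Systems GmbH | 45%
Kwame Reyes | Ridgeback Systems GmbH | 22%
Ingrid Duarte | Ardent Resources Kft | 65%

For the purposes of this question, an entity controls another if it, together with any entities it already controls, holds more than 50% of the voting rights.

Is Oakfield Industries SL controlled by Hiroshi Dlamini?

Hiroshi holds 77% of Solent, so Hiroshi controls Solent.
In Oakfield, Hiroshi's side holds only 50%, not > 50%.
So Hiroshi does not control Oakfield.

No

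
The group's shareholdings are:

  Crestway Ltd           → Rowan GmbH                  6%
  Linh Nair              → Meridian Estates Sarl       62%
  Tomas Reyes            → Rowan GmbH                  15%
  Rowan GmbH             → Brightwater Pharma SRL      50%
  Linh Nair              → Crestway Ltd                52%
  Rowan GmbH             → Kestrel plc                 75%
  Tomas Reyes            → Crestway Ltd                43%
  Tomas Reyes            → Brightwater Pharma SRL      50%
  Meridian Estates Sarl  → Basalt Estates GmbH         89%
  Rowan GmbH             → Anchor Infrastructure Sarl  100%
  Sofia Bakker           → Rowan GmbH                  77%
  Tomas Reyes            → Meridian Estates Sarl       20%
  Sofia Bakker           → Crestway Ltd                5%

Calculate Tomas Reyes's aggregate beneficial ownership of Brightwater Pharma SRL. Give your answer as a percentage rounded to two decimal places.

58.79%

Tomas reaches Brightwater along 3 paths.
Via Rowan: 15% × 50% = 7.5%.
Via Crestway → Rowan: 43% × 6% × 50% = 1.29%.
Direct stake: 50% = 50%.
Total: 7.5% + 1.29% + 50% = 58.79%.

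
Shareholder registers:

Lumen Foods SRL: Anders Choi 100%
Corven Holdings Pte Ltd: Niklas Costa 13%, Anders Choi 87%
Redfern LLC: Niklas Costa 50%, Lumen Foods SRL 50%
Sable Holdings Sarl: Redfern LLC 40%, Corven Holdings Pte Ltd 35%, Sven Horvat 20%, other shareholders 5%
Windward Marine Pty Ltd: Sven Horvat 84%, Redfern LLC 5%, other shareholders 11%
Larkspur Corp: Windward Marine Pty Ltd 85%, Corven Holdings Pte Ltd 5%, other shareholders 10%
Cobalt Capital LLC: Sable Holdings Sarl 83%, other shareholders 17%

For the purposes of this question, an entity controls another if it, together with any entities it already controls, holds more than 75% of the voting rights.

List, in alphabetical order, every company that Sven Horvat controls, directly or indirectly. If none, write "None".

Sven holds 84% of Windward, so Sven controls Windward.
Windward holds 85% of Larkspur, so Sven controls Larkspur.
No other company's threshold is met.

Larkspur Corp, Windward Marine Pty Ltd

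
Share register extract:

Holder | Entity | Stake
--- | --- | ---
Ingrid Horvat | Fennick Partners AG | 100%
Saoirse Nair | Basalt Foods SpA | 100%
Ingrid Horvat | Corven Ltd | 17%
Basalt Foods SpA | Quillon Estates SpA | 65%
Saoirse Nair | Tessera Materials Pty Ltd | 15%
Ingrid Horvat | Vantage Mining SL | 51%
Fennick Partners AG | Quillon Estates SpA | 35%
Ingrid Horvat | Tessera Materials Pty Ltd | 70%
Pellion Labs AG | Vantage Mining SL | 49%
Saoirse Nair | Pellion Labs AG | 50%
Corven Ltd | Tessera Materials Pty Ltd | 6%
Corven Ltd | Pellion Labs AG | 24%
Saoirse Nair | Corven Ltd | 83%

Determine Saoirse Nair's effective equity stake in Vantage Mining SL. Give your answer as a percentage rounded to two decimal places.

34.26%

Saoirse reaches Vantage along 2 paths.
Via Corven → Pellion: 83% × 24% × 49% = 9.7608%.
Via Pellion: 50% × 49% = 24.5%.
Total: 9.7608% + 24.5% = 34.2608%.
Rounded: 34.26%.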